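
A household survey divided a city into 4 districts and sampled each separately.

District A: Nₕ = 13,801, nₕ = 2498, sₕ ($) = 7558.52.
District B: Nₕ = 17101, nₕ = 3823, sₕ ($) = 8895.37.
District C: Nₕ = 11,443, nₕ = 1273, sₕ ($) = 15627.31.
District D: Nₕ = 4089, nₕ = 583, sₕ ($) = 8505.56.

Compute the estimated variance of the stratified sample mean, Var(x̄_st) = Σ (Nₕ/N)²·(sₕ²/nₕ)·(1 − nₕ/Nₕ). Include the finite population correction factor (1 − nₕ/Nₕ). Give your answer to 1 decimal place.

15014.0

N = 46434. Term for each stratum: Wₕ²sₕ²/nₕ·(1−nₕ/Nₕ).
Var(x̄_st) = 1654.6768 + 2179.7451 + 10354.4899 + 825.0763 = 15013.9881 → 15014.0.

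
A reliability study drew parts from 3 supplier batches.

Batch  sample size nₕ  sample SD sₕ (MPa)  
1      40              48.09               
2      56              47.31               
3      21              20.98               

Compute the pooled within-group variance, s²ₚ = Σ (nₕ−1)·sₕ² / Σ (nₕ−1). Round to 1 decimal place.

1948.2

Degrees of freedom: 39 + 55 + 20 = 114.
Σ(nₕ−1)sₕ² = 39·2312.6481 + 55·2238.2361 + 20·440.1604 = 222099.4694.
s²ₚ = 222099.4694 / 114 = 1948.241... → 1948.2.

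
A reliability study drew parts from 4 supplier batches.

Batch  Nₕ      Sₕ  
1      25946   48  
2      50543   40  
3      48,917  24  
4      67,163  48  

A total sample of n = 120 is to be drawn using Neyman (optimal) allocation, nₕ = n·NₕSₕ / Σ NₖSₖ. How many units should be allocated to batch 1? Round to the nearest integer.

Σ NₕSₕ = 25946·48 + 50543·40 + 48917·24 + 67163·48 = 7664960.
Share for 1: 1245408/7664960 = 0.16248.
n_1 = 120 × 0.16248 = 19.498... → 19.

19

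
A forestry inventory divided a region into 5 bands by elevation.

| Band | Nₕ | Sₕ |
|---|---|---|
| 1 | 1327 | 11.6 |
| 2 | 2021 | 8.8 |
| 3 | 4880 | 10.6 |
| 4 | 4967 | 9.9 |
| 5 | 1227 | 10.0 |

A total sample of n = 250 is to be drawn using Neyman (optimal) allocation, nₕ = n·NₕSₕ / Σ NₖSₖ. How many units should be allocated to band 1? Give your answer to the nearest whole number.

Σ NₕSₕ = 1327·11.6 + 2021·8.8 + 4880·10.6 + 4967·9.9 + 1227·10.0 = 146349.3.
Share for 1: 15393.2/146349.3 = 0.10518.
n_1 = 250 × 0.10518 = 26.295... → 26.

26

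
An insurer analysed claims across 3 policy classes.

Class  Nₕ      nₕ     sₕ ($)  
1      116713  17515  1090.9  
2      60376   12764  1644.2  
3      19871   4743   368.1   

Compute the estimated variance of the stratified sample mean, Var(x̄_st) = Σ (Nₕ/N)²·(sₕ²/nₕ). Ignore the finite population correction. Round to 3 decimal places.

N = 196960; Wₕ = Nₕ/N.
class 1: (116713/196960)²·1090.9²/17515 = 23.858445
class 2: (60376/196960)²·1644.2²/12764 = 19.901925
class 3: (19871/196960)²·368.1²/4743 = 0.290778
Sum = 44.051149 → 44.051.

44.051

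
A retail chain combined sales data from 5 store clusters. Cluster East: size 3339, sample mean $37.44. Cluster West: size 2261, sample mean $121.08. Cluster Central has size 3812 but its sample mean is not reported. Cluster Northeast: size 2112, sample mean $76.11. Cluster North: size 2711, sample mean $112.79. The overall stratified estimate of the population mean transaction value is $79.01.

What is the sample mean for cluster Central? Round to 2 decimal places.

Σ Nₕx̄ₕ = N·μ, so 3812·x̄_Central = 14235·79.01 − (3339·37.44 + 2261·121.08 + 2112·76.11 + 2711·112.79).
= 1124707.35 − 865292.05 = 259415.3.
x̄_Central = 259415.3 / 3812 = 68.0523... → 68.05.

68.05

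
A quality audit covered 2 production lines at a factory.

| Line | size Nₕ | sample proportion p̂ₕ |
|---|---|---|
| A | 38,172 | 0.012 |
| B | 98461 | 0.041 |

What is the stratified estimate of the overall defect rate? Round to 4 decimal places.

0.0329

N = 38172 + 98461 = 136633.
Overall proportion = Σ (Nₕ/N)·p̂ₕ.
Σ Nₕp̂ₕ = 458.064 + 4036.901 = 4494.965.
4494.965 / 136633 = 0.032898... → 0.0329.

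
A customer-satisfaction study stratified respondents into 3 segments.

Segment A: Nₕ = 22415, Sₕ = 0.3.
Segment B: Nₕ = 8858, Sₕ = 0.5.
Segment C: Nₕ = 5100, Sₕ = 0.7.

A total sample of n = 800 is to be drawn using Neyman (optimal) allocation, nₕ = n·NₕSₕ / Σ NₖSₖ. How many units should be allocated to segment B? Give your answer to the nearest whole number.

Σ NₕSₕ = 22415·0.3 + 8858·0.5 + 5100·0.7 = 14723.5.
Share for B: 4429/14723.5 = 0.30081.
n_B = 800 × 0.30081 = 240.649... → 241.

241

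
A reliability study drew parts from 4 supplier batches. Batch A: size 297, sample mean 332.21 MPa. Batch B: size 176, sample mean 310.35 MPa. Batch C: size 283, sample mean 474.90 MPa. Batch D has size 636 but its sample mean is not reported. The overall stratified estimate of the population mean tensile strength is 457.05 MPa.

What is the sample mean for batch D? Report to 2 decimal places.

N = 297 + 176 + 283 + 636 = 1392.
Overall total = μ·N = 457.05·1392 = 636213.6.
Subtract the known strata: 297·332.21 + 176·310.35 + 283·474.90 = 287684.67.
Remaining total for batch D: 636213.6 − 287684.67 = 348528.93.
Divide by its size: 348528.93 / 636 = 548.0015... → 548.00.

548.00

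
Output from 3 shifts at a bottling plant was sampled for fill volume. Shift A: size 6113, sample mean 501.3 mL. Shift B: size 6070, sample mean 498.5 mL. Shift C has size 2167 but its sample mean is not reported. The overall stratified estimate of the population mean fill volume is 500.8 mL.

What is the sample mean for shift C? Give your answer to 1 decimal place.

505.8

Σ Nₕx̄ₕ = N·μ, so 2167·x̄_C = 14350·500.8 − (6113·501.3 + 6070·498.5).
= 7186480 − 6090341.9 = 1096138.1.
x̄_C = 1096138.1 / 2167 = 505.832... → 505.8.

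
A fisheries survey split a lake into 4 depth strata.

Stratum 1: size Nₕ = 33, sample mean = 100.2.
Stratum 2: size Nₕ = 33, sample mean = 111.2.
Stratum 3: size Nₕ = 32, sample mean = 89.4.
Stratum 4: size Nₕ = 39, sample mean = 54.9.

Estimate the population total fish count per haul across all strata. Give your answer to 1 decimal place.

Estimate total by summing Nₕ·x̄ₕ over strata.
33·100.2 + 33·111.2 + 32·89.4 + 39·54.9 = 3306.6 + 3669.6 + 2860.8 + 2141.1 = 11978.1.

11978.1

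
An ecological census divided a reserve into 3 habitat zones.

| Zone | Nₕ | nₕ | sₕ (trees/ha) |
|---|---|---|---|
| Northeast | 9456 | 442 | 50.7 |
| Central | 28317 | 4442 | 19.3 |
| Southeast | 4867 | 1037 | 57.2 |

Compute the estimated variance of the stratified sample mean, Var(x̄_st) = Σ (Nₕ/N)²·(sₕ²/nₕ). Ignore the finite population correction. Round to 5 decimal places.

0.36409

N = 42640. Term for each stratum: Wₕ²sₕ²/nₕ.
Var(x̄_st) = 0.28600537 + 0.03698249 + 0.04110566 = 0.36409352 → 0.36409.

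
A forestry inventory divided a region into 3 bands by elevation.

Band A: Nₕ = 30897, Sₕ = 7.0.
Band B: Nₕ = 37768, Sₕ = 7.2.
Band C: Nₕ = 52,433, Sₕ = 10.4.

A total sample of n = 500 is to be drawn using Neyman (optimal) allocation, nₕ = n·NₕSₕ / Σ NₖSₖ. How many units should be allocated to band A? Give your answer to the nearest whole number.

A: NₕSₕ = 30897·7.0 = 216279
B: NₕSₕ = 37768·7.2 = 271929.6
C: NₕSₕ = 52433·10.4 = 545303.2
Σ NₕSₕ = 1033511.8.
n_A = 500·216279/1033511.8 = 104.633... → 105.

105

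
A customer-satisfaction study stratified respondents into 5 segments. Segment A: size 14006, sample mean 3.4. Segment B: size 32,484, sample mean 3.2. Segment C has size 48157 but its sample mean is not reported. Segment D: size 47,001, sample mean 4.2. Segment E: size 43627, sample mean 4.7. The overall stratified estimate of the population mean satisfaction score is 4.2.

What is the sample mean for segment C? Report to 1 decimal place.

N = 14006 + 32484 + 48157 + 47001 + 43627 = 185275.
Overall total = μ·N = 4.2·185275 = 778155.
Subtract the known strata: 14006·3.4 + 32484·3.2 + 47001·4.2 + 43627·4.7 = 554020.3.
Remaining total for segment C: 778155 − 554020.3 = 224134.7.
Divide by its size: 224134.7 / 48157 = 4.654... → 4.7.

4.7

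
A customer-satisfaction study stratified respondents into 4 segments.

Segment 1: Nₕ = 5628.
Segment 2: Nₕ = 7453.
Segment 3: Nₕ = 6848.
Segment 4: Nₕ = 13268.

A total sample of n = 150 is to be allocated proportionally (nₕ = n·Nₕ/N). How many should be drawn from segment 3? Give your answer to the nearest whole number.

N = 5628 + 7453 + 6848 + 13268 = 33197.
n_3 = 150·6848/33197 = 30.943... → 31.

31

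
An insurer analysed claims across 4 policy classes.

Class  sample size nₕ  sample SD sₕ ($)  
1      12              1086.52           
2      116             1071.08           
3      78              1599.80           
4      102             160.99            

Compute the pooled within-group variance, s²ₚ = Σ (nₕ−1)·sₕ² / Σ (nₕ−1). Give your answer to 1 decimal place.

1: (12−1)·1086.52² = 11·1180525.7104 = 12985782.8144
2: (116−1)·1071.08² = 115·1147212.3664 = 131929422.136
3: (78−1)·1599.80² = 77·2559360.04 = 197070723.08
4: (102−1)·160.99² = 101·25917.7801 = 2617695.7901
Numerator = 344603623.8205; denominator = Σ(nₕ−1) = 304.
s²ₚ = 344603623.8205/304 = 1133564.552... → 1133564.6.

1133564.6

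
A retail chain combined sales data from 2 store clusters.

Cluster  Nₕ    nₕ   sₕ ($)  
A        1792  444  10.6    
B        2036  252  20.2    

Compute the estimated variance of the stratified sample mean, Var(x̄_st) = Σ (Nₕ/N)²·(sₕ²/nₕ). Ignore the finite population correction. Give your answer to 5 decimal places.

N = 3828; Wₕ = Nₕ/N.
cluster A: (1792/3828)²·10.6²/444 = 0.05545758
cluster B: (2036/3828)²·20.2²/252 = 0.45805105
Sum = 0.51350863 → 0.51351.

0.51351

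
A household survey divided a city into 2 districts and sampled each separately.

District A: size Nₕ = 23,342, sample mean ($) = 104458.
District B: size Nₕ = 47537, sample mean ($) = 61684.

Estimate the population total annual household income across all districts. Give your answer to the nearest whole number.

A: 23342·104458 = 2438258636
B: 47537·61684 = 2932272308
τ̂ = Σ Nₕx̄ₕ = 5370530944.

5370530944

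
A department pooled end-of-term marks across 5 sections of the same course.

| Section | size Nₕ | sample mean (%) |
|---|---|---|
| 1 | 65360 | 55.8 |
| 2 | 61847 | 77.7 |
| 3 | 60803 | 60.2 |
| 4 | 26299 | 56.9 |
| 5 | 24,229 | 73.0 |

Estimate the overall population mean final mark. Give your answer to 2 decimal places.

x̄_st = (Σ Nₕx̄ₕ) / (Σ Nₕ) = (65360·55.8 + 61847·77.7 + 60803·60.2 + 26299·56.9 + 24229·73.0) / 238538
= 15378070.6 / 238538 = 64.4680... → 64.47.

64.47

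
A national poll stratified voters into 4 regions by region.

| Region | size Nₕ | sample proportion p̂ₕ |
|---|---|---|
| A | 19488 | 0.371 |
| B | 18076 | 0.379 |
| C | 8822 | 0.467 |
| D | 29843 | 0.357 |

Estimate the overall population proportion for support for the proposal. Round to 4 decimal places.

0.3785

N = 19488 + 18076 + 8822 + 29843 = 76229.
Overall proportion = Σ (Nₕ/N)·p̂ₕ.
Σ Nₕp̂ₕ = 7230.048 + 6850.804 + 4119.874 + 10653.951 = 28854.677.
28854.677 / 76229 = 0.378526... → 0.3785.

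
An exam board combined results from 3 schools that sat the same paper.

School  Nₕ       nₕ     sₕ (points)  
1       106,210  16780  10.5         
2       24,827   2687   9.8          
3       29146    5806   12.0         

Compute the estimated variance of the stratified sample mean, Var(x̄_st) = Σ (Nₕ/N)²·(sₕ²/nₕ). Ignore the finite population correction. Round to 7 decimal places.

N = 160183; Wₕ = Nₕ/N.
school 1: (106210/160183)²·10.5²/16780 = 0.0028885814
school 2: (24827/160183)²·9.8²/2687 = 0.0008586183
school 3: (29146/160183)²·12.0²/5806 = 0.0008211274
Sum = 0.0045683271 → 0.0045683.

0.0045683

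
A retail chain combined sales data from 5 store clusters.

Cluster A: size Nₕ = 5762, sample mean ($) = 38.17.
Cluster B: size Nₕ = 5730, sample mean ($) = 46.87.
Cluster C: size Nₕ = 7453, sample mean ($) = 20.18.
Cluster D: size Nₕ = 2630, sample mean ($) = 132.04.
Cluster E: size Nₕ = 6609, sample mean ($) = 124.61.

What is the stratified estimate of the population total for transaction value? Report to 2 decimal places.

A: 5762·38.17 = 219935.54
B: 5730·46.87 = 268565.1
C: 7453·20.18 = 150401.54
D: 2630·132.04 = 347265.2
E: 6609·124.61 = 823547.49
τ̂ = Σ Nₕx̄ₕ = 1809714.87.

1809714.87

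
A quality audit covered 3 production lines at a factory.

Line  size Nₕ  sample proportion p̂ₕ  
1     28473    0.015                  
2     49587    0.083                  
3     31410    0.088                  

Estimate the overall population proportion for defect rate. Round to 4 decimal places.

0.0667

Wₕ = Nₕ/N with N = 109470: 0.2601, 0.4530, 0.2869.
p̂_st = 0.2601·0.015 + 0.4530·0.083 + 0.2869·0.088 ≈ 0.066748... → 0.0667.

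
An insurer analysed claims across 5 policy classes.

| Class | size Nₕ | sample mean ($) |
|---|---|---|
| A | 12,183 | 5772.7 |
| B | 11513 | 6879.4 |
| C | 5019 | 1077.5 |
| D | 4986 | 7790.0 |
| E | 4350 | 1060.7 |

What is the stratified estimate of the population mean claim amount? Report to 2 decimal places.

5213.90

N = 12183 + 11513 + 5019 + 4986 + 4350 = 38051.
Weight each subgroup mean by Nₕ/N and sum.
Σ Nₕx̄ₕ = 12183·5772.7 + 11513·6879.4 + 5019·1077.5 + 4986·7790.0 + 4350·1060.7 = 70328804.1 + 79202532.2 + 5407972.5 + 38840940 + 4614045 = 198394293.8.
Divide by N: 198394293.8 / 38051 = 5213.9049... → 5213.90.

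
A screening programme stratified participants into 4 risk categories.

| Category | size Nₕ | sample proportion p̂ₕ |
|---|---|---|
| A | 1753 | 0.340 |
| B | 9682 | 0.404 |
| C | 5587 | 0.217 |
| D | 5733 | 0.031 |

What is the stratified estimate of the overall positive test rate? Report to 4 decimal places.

N = 1753 + 9682 + 5587 + 5733 = 22755.
Overall proportion = Σ (Nₕ/N)·p̂ₕ.
Σ Nₕp̂ₕ = 596.02 + 3911.528 + 1212.379 + 177.723 = 5897.65.
5897.65 / 22755 = 0.259180... → 0.2592.

0.2592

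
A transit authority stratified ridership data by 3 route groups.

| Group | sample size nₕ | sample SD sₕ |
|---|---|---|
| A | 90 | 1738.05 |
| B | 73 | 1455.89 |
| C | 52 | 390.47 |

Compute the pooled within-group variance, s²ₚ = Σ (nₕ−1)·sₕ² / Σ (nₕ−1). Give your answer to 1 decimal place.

2024721.3

Degrees of freedom: 89 + 72 + 51 = 212.
Σ(nₕ−1)sₕ² = 89·3020817.8025 + 72·2119615.6921 + 51·152466.8209 = 429240922.1196.
s²ₚ = 429240922.1196 / 212 = 2024721.331... → 2024721.3.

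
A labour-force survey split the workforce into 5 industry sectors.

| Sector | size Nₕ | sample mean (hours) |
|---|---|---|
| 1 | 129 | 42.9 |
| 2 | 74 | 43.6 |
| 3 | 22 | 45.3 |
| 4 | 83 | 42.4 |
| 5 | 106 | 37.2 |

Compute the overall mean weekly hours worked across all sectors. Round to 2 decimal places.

41.59

x̄_st = (Σ Nₕx̄ₕ) / (Σ Nₕ) = (129·42.9 + 74·43.6 + 22·45.3 + 83·42.4 + 106·37.2) / 414
= 17219.5 / 414 = 41.5930... → 41.59.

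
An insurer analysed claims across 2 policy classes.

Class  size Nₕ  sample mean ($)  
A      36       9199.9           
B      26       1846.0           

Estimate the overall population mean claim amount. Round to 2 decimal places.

6116.01

N = 36 + 26 = 62.
Weight each subgroup mean by Nₕ/N and sum.
Σ Nₕx̄ₕ = 36·9199.9 + 26·1846.0 = 331196.4 + 47996 = 379192.4.
Divide by N: 379192.4 / 62 = 6116.0065... → 6116.01.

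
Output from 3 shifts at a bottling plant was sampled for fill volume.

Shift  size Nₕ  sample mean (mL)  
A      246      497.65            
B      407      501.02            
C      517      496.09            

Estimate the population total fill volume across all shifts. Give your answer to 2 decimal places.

Estimate total by summing Nₕ·x̄ₕ over strata.
246·497.65 + 407·501.02 + 517·496.09 = 122421.9 + 203915.14 + 256478.53 = 582815.57.

582815.57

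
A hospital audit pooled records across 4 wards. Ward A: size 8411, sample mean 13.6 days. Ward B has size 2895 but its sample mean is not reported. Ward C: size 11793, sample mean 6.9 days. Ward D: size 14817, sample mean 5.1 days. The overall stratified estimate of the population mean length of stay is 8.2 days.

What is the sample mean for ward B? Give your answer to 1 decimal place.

13.7

Σ Nₕx̄ₕ = N·μ, so 2895·x̄_B = 37916·8.2 − (8411·13.6 + 11793·6.9 + 14817·5.1).
= 310911.2 − 271328 = 39583.2.
x̄_B = 39583.2 / 2895 = 13.673... → 13.7.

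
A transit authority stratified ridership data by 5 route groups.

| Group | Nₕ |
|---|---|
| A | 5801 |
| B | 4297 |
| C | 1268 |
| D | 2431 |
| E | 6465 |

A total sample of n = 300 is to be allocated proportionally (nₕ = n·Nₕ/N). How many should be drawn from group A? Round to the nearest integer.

Share of group A = 5801/20262 = 0.28630.
Allocate 300 × 0.28630 = 85.890... → 86.

86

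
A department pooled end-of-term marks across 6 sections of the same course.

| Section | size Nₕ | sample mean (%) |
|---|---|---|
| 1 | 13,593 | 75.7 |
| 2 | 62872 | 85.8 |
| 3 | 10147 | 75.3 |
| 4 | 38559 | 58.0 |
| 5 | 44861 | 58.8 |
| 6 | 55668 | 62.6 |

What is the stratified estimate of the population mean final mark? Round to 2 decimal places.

N = 13593 + 62872 + 10147 + 38559 + 44861 + 55668 = 225700.
The stratified mean weights each stratum mean by its population share Nₕ/N.
Σ Nₕx̄ₕ = 13593·75.7 + 62872·85.8 + 10147·75.3 + 38559·58.0 + 44861·58.8 + 55668·62.6 = 1028990.1 + 5394417.6 + 764069.1 + 2236422 + 2637826.8 + 3484816.8 = 15546542.4.
Divide by N: 15546542.4 / 225700 = 68.8814... → 68.88.

68.88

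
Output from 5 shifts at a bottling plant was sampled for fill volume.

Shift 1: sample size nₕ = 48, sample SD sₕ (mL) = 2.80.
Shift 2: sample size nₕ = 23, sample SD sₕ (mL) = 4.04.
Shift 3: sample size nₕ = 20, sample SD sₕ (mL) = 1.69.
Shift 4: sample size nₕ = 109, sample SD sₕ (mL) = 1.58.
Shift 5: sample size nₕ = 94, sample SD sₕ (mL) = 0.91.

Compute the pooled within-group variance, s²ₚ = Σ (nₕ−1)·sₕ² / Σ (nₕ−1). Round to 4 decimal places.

Degrees of freedom: 47 + 22 + 19 + 108 + 93 = 289.
Σ(nₕ−1)sₕ² = 47·7.84 + 22·16.3216 + 19·2.8561 + 108·2.4964 + 93·0.8281 = 1128.4456.
s²ₚ = 1128.4456 / 289 = 3.904656... → 3.9047.

3.9047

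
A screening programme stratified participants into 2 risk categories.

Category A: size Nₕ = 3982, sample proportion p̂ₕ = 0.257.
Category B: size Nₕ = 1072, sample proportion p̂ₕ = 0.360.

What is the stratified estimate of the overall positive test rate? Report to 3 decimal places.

Wₕ = Nₕ/N with N = 5054: 0.7879, 0.2121.
p̂_st = 0.7879·0.257 + 0.2121·0.360 ≈ 0.27885... → 0.279.

0.279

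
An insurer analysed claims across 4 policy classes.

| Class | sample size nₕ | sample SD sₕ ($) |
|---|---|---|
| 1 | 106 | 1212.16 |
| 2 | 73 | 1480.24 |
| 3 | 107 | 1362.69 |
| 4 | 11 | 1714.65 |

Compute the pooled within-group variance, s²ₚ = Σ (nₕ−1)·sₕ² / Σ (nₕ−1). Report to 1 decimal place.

Degrees of freedom: 105 + 72 + 106 + 10 = 293.
Σ(nₕ−1)sₕ² = 105·1469331.8656 + 72·2191110.4576 + 106·1856924.0361 + 10·2940024.6225 = 538273992.8868.
s²ₚ = 538273992.8868 / 293 = 1837112.604... → 1837112.6.

1837112.6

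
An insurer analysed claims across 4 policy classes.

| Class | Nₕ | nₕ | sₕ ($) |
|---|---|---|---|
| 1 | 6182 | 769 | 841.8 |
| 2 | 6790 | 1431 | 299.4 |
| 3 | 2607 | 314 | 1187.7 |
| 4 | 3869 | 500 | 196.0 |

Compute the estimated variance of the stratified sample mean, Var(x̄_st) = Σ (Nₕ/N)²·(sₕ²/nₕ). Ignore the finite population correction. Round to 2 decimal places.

N = 19448. Term for each stratum: Wₕ²sₕ²/nₕ.
Var(x̄_st) = 93.11070 + 7.63578 + 80.72648 + 3.04081 = 184.51378 → 184.51.

184.51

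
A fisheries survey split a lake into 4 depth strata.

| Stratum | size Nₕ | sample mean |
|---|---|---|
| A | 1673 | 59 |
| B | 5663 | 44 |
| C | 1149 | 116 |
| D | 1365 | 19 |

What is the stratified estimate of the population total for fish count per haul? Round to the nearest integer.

Estimate total by summing Nₕ·x̄ₕ over strata.
1673·59 + 5663·44 + 1149·116 + 1365·19 = 98707 + 249172 + 133284 + 25935 = 507098.

507098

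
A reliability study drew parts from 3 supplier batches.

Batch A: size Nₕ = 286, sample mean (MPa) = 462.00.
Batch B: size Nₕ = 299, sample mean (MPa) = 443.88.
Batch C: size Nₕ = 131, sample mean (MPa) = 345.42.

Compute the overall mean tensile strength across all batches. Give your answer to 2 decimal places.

N = 286 + 299 + 131 = 716.
Weight each subgroup mean by Nₕ/N and sum.
Σ Nₕx̄ₕ = 286·462.00 + 299·443.88 + 131·345.42 = 132132 + 132720.12 + 45250.02 = 310102.14.
Divide by N: 310102.14 / 716 = 433.1035... → 433.10.

433.10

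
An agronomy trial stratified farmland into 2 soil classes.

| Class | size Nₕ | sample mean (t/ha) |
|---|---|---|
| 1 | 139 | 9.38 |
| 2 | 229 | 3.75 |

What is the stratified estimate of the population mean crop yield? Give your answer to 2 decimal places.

5.88

x̄_st = (Σ Nₕx̄ₕ) / (Σ Nₕ) = (139·9.38 + 229·3.75) / 368
= 2162.57 / 368 = 5.8765... → 5.88.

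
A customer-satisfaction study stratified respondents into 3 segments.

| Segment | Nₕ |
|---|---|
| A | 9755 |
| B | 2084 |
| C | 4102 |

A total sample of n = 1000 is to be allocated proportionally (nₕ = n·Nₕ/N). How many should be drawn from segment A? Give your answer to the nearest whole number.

612

N = 9755 + 2084 + 4102 = 15941.
n_A = 1000·9755/15941 = 611.944... → 612.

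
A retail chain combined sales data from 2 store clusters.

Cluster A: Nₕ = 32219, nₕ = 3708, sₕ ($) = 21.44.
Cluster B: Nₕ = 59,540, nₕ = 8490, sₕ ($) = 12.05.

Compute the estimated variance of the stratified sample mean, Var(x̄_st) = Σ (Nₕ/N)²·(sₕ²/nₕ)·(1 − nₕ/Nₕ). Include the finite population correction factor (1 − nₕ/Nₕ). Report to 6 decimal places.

0.019699

N = 91759; Wₕ = Nₕ/N.
cluster A: (32219/91759)²·21.44²/3708·(1 − 3708/32219) = 0.013524991
cluster B: (59540/91759)²·12.05²/8490·(1 − 8490/59540) = 0.006174100
Sum = 0.019699091 → 0.019699.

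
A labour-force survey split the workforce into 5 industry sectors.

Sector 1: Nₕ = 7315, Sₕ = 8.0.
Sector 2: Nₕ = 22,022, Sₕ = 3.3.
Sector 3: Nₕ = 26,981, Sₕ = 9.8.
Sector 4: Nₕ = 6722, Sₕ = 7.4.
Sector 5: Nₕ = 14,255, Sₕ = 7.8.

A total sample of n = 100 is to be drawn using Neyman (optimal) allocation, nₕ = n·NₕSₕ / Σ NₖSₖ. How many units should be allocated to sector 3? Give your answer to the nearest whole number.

1: NₕSₕ = 7315·8.0 = 58520
2: NₕSₕ = 22022·3.3 = 72672.6
3: NₕSₕ = 26981·9.8 = 264413.8
4: NₕSₕ = 6722·7.4 = 49742.8
5: NₕSₕ = 14255·7.8 = 111189
Σ NₕSₕ = 556538.2.
n_3 = 100·264413.8/556538.2 = 47.510... → 48.

48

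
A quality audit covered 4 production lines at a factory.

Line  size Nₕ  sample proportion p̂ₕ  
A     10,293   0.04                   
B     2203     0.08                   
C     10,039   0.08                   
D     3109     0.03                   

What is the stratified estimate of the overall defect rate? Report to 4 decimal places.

0.0579

N = 10293 + 2203 + 10039 + 3109 = 25644.
Overall proportion = Σ (Nₕ/N)·p̂ₕ.
Σ Nₕp̂ₕ = 411.72 + 176.24 + 803.12 + 93.27 = 1484.35.
1484.35 / 25644 = 0.057883... → 0.0579.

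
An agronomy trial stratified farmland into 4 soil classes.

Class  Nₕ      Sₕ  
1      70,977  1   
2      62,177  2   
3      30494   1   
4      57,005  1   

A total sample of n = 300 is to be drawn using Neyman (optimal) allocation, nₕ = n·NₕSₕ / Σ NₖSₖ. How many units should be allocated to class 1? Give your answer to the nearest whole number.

1: NₕSₕ = 70977·1 = 70977
2: NₕSₕ = 62177·2 = 124354
3: NₕSₕ = 30494·1 = 30494
4: NₕSₕ = 57005·1 = 57005
Σ NₕSₕ = 282830.
n_1 = 300·70977/282830 = 75.286... → 75.

75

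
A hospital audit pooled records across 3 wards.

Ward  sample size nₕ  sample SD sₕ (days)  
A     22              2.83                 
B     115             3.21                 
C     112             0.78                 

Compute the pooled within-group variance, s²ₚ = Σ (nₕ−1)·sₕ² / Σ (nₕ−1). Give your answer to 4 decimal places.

Degrees of freedom: 21 + 114 + 111 = 246.
Σ(nₕ−1)sₕ² = 21·8.0089 + 114·10.3041 + 111·0.6084 = 1410.3867.
s²ₚ = 1410.3867 / 246 = 5.733279... → 5.7333.

5.7333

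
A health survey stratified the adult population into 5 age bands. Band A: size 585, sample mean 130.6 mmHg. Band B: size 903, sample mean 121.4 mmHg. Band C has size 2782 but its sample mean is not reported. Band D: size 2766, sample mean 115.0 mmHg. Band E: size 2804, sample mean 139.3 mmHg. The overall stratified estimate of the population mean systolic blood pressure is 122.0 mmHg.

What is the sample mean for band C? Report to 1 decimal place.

109.9

Σ Nₕx̄ₕ = N·μ, so 2782·x̄_C = 9840·122.0 − (585·130.6 + 903·121.4 + 2766·115.0 + 2804·139.3).
= 1200480 − 894712.4 = 305767.6.
x̄_C = 305767.6 / 2782 = 109.909... → 109.9.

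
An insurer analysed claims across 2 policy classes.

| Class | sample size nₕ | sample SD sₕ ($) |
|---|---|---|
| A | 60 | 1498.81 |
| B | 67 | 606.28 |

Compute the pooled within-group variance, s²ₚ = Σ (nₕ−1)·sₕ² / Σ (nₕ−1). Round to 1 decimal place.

A: (60−1)·1498.81² = 59·2246431.4161 = 132539453.5499
B: (67−1)·606.28² = 66·367575.4384 = 24259978.9344
Numerator = 156799432.4843; denominator = Σ(nₕ−1) = 125.
s²ₚ = 156799432.4843/125 = 1254395.460... → 1254395.5.

1254395.5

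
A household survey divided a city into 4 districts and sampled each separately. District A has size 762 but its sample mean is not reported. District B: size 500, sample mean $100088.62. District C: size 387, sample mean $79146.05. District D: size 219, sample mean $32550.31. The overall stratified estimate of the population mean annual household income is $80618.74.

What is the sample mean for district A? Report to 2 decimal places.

N = 762 + 500 + 387 + 219 = 1868.
Overall total = μ·N = 80618.74·1868 = 150595806.32.
Subtract the known strata: 500·100088.62 + 387·79146.05 + 219·32550.31 = 87802349.24.
Remaining total for district A: 150595806.32 − 87802349.24 = 62793457.08.
Divide by its size: 62793457.08 / 762 = 82406.1117... → 82406.11.

82406.11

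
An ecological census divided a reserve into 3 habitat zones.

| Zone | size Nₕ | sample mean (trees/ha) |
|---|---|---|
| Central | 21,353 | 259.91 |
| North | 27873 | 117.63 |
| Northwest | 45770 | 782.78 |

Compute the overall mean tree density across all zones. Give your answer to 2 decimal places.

470.09

x̄_st = (Σ Nₕx̄ₕ) / (Σ Nₕ) = (21353·259.91 + 27873·117.63 + 45770·782.78) / 94996
= 44656399.82 / 94996 = 470.0872... → 470.09.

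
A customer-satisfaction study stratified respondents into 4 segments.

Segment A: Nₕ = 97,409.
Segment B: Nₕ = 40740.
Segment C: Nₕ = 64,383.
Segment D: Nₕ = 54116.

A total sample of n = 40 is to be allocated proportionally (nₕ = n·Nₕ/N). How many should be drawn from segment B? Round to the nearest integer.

6

N = 97409 + 40740 + 64383 + 54116 = 256648.
n_B = 40·40740/256648 = 6.350... → 6.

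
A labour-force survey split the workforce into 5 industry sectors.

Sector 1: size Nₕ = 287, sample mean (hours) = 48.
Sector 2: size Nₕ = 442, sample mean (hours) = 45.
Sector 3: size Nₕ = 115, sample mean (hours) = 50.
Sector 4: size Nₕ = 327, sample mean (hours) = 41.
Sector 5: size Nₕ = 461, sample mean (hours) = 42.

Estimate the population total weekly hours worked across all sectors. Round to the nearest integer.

72185

Estimate total by summing Nₕ·x̄ₕ over strata.
287·48 + 442·45 + 115·50 + 327·41 + 461·42 = 13776 + 19890 + 5750 + 13407 + 19362 = 72185.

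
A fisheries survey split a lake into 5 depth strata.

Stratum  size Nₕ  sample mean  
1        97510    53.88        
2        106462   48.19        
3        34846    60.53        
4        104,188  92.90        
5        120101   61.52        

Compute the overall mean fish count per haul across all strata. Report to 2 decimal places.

63.83

N = 463107; weights Wₕ = Nₕ/N = (0.2106, 0.2299, 0.0752, 0.2250, 0.2593).
x̄_st = Σ Wₕ·x̄ₕ = 0.2106·53.88 + 0.2299·48.19 + 0.0752·60.53 + 0.2250·92.90 + 0.2593·61.52 ≈ 63.8322...
→ 63.83.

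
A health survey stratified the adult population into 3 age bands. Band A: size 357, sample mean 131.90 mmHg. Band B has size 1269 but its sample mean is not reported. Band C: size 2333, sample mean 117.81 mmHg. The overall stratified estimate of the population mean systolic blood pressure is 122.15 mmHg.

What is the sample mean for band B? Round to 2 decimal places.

127.39

N = 357 + 1269 + 2333 = 3959.
Overall total = μ·N = 122.15·3959 = 483591.85.
Subtract the known strata: 357·131.90 + 2333·117.81 = 321939.03.
Remaining total for band B: 483591.85 − 321939.03 = 161652.82.
Divide by its size: 161652.82 / 1269 = 127.3860... → 127.39.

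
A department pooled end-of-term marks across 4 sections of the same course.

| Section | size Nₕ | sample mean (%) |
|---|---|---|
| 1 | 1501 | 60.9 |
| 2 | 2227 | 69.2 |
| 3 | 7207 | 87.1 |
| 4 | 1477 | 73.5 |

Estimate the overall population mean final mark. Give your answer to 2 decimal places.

N = 1501 + 2227 + 7207 + 1477 = 12412.
Overall mean = Σ (Nₕ/N)·x̄ₕ — weight by population share, not a simple average.
Σ Nₕx̄ₕ = 1501·60.9 + 2227·69.2 + 7207·87.1 + 1477·73.5 = 91410.9 + 154108.4 + 627729.7 + 108559.5 = 981808.5.
Divide by N: 981808.5 / 12412 = 79.1016... → 79.10.

79.10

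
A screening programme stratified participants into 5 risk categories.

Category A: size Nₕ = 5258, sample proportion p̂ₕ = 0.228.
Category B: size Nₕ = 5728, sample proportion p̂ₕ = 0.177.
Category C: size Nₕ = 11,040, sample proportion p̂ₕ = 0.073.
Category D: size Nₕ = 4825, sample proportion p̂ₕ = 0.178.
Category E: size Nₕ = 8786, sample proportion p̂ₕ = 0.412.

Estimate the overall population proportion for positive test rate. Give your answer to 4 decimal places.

0.2104

N = 5258 + 5728 + 11040 + 4825 + 8786 = 35637.
Overall proportion = Σ (Nₕ/N)·p̂ₕ.
Σ Nₕp̂ₕ = 1198.824 + 1013.856 + 805.92 + 858.85 + 3619.832 = 7497.282.
7497.282 / 35637 = 0.210379... → 0.2104.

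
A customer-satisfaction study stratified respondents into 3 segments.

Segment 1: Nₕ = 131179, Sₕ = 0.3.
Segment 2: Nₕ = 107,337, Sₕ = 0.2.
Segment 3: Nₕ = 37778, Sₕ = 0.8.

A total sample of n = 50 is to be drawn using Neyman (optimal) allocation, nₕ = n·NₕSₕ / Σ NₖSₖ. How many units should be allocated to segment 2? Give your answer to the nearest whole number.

1: NₕSₕ = 131179·0.3 = 39353.7
2: NₕSₕ = 107337·0.2 = 21467.4
3: NₕSₕ = 37778·0.8 = 30222.4
Σ NₕSₕ = 91043.5.
n_2 = 50·21467.4/91043.5 = 11.790... → 12.

12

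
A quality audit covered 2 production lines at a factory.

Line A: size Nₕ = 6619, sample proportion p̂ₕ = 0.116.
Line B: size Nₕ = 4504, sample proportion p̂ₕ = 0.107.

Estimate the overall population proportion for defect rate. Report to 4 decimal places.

0.1124

N = 6619 + 4504 = 11123.
Overall proportion = Σ (Nₕ/N)·p̂ₕ.
Σ Nₕp̂ₕ = 767.804 + 481.928 = 1249.732.
1249.732 / 11123 = 0.112356... → 0.1124.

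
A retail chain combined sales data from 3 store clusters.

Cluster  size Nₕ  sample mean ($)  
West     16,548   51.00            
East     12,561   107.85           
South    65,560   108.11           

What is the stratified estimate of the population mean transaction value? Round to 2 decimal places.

98.09

N = 94669; weights Wₕ = Nₕ/N = (0.1748, 0.1327, 0.6925).
x̄_st = Σ Wₕ·x̄ₕ = 0.1748·51.00 + 0.1327·107.85 + 0.6925·108.11 ≈ 98.0928...
→ 98.09.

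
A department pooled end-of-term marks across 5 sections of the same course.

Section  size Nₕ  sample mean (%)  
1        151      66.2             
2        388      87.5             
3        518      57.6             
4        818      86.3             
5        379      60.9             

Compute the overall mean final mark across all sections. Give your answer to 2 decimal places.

N = 151 + 388 + 518 + 818 + 379 = 2254.
Overall mean = Σ (Nₕ/N)·x̄ₕ — weight by population share, not a simple average.
Σ Nₕx̄ₕ = 151·66.2 + 388·87.5 + 518·57.6 + 818·86.3 + 379·60.9 = 9996.2 + 33950 + 29836.8 + 70593.4 + 23081.1 = 167457.5.
Divide by N: 167457.5 / 2254 = 74.2935... → 74.29.

74.29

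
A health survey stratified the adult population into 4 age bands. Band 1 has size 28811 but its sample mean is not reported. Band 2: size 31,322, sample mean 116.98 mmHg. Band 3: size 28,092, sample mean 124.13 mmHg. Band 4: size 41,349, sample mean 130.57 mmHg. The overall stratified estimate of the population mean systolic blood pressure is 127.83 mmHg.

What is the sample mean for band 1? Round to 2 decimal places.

N = 28811 + 31322 + 28092 + 41349 = 129574.
Overall total = μ·N = 127.83·129574 = 16563444.42.
Subtract the known strata: 31322·116.98 + 28092·124.13 + 41349·130.57 = 12550046.45.
Remaining total for band 1: 16563444.42 − 12550046.45 = 4013397.97.
Divide by its size: 4013397.97 / 28811 = 139.3009... → 139.30.

139.30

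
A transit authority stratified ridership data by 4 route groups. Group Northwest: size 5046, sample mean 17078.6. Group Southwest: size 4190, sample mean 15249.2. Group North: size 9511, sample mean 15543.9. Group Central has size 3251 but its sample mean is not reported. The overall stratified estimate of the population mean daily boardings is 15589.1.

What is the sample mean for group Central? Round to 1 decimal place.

13847.5

N = 5046 + 4190 + 9511 + 3251 = 21998.
Overall total = μ·N = 15589.1·21998 = 342929021.8.
Subtract the known strata: 5046·17078.6 + 4190·15249.2 + 9511·15543.9 = 297910796.5.
Remaining total for group Central: 342929021.8 − 297910796.5 = 45018225.3.
Divide by its size: 45018225.3 / 3251 = 13847.501... → 13847.5.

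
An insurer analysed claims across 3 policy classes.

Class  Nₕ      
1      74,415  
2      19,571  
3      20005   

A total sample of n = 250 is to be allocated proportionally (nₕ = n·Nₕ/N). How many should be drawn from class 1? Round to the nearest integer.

Share of class 1 = 74415/113991 = 0.65281.
Allocate 250 × 0.65281 = 163.204... → 163.

163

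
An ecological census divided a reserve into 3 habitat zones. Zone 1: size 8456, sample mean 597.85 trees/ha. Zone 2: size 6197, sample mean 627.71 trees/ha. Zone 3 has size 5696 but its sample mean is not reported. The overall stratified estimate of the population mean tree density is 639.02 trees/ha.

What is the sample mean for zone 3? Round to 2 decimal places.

712.44

Σ Nₕx̄ₕ = N·μ, so 5696·x̄_3 = 20349·639.02 − (8456·597.85 + 6197·627.71).
= 13003417.98 − 8945338.47 = 4058079.51.
x̄_3 = 4058079.51 / 5696 = 712.4437... → 712.44.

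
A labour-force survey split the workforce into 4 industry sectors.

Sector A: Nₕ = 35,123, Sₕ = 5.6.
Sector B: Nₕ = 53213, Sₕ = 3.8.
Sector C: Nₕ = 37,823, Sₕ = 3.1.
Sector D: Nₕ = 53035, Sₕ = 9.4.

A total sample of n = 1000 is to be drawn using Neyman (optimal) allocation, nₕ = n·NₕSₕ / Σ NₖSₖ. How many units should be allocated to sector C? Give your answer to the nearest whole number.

A: NₕSₕ = 35123·5.6 = 196688.8
B: NₕSₕ = 53213·3.8 = 202209.4
C: NₕSₕ = 37823·3.1 = 117251.3
D: NₕSₕ = 53035·9.4 = 498529
Σ NₕSₕ = 1014678.5.
n_C = 1000·117251.3/1014678.5 = 115.555... → 116.

116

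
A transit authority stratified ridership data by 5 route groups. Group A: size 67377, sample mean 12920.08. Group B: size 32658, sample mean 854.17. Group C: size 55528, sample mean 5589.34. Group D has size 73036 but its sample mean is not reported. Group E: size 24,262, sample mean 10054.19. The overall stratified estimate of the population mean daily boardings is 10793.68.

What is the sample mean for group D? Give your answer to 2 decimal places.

17478.91

Σ Nₕx̄ₕ = N·μ, so 73036·x̄_D = 252861·10793.68 − (67377·12920.08 + 32658·854.17 + 55528·5589.34 + 24262·10054.19).
= 2729300718.48 − 1452711343.32 = 1276589375.16.
x̄_D = 1276589375.16 / 73036 = 17478.9060... → 17478.91.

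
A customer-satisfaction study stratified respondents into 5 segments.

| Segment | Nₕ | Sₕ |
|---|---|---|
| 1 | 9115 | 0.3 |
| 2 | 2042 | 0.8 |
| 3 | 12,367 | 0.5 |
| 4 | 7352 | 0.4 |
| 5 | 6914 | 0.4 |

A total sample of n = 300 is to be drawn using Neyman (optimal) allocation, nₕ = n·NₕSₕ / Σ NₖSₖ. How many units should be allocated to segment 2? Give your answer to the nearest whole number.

Σ NₕSₕ = 9115·0.3 + 2042·0.8 + 12367·0.5 + 7352·0.4 + 6914·0.4 = 16258.
Share for 2: 1633.6/16258 = 0.10048.
n_2 = 300 × 0.10048 = 30.144... → 30.

30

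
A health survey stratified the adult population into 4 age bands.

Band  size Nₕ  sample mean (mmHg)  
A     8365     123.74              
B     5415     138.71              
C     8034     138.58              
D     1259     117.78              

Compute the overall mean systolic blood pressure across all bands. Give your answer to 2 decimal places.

132.10

N = 23073; weights Wₕ = Nₕ/N = (0.3625, 0.2347, 0.3482, 0.0546).
x̄_st = Σ Wₕ·x̄ₕ = 0.3625·123.74 + 0.2347·138.71 + 0.3482·138.58 + 0.0546·117.78 ≈ 132.0954...
→ 132.10.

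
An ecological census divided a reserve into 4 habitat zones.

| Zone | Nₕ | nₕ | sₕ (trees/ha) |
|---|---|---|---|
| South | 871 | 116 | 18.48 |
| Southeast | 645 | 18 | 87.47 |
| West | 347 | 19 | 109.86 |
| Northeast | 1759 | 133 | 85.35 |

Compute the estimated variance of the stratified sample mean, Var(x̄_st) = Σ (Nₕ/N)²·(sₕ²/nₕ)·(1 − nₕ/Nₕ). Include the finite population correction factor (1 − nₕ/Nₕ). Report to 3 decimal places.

30.703

N = 3622; Wₕ = Nₕ/N.
zone South: (871/3622)²·18.48²/116·(1 − 116/871) = 0.147575
zone Southeast: (645/3622)²·87.47²/18·(1 − 18/645) = 13.103162
zone West: (347/3622)²·109.86²/19·(1 − 19/347) = 5.511020
zone Northeast: (1759/3622)²·85.35²/133·(1 − 133/1759) = 11.941115
Sum = 30.702873 → 30.703.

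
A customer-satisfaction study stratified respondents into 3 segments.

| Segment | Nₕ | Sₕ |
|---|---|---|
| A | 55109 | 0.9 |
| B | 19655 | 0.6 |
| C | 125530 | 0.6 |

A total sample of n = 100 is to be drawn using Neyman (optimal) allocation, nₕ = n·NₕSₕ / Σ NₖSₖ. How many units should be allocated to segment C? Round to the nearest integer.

A: NₕSₕ = 55109·0.9 = 49598.1
B: NₕSₕ = 19655·0.6 = 11793
C: NₕSₕ = 125530·0.6 = 75318
Σ NₕSₕ = 136709.1.
n_C = 100·75318/136709.1 = 55.094... → 55.

55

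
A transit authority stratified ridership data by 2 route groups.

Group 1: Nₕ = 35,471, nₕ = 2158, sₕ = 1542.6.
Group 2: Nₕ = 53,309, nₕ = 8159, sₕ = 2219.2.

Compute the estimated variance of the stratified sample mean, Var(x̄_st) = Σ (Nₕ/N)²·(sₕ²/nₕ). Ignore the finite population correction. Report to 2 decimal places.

393.66

N = 88780. Term for each stratum: Wₕ²sₕ²/nₕ.
Var(x̄_st) = 176.02396 + 217.63400 = 393.65796 → 393.66.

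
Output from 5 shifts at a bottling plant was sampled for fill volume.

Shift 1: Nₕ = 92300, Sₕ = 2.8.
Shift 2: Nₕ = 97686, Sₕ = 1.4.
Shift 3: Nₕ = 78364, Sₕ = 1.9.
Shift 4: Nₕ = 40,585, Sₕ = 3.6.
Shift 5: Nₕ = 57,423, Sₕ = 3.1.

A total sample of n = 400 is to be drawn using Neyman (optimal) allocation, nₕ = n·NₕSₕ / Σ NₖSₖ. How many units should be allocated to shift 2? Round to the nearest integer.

1: NₕSₕ = 92300·2.8 = 258440
2: NₕSₕ = 97686·1.4 = 136760.4
3: NₕSₕ = 78364·1.9 = 148891.6
4: NₕSₕ = 40585·3.6 = 146106
5: NₕSₕ = 57423·3.1 = 178011.3
Σ NₕSₕ = 868209.3.
n_2 = 400·136760.4/868209.3 = 63.008... → 63.

63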